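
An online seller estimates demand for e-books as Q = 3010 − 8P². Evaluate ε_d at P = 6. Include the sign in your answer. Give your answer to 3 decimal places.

-0.212

At P = 6, Q = 2722.
dQ/dP = −16P = -96.
ε = (dQ/dP)(P/Q) = (-96)(6/2722).
|ε| < 1, so demand is inelastic at this price.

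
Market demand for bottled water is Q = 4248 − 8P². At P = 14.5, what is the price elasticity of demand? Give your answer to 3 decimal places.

-1.311

At P = 14.5, Q = 2566.
dQ/dP = −16P = -232.
ε = (dQ/dP)(P/Q) = (-232)(14.5/2566).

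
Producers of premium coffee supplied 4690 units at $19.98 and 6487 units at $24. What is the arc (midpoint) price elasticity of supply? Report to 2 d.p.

ΔQ = 6487 − 4690 = 1797; ΔP = 24 − 19.98 = 4.02.
Midpoints: P̄ = 21.99, Q̄ = 5588.5.
ε_s = (ΔQ/ΔP)(P̄/Q̄) = (1797/4.02)(21.99/5588.5).

1.76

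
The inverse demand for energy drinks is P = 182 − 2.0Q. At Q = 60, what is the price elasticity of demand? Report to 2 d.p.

At Q = 60, P = 182 − 2.0(60) = 62.00.
dP/dQ = −2.0, so dQ/dP = 1/(−2.0) = -0.500.
ε = (dQ/dP)(P/Q) = (-0.500)(62.00/60).

-0.52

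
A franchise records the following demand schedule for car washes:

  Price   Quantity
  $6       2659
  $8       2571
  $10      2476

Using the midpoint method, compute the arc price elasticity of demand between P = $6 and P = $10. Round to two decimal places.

-0.14

At P = 6, Q = 2659; at P = 10, Q = 2476.
ΔQ = -183, ΔP = 4. Midpoints: P̄ = 8.00, Q̄ = 2567.5.
ε = (ΔQ/ΔP)(P̄/Q̄) = (-183/4)(8.00/2567.5).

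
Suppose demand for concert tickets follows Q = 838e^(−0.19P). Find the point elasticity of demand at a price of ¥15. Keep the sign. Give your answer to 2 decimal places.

-2.85

At P = 15, Q = 48.474.
dQ/dP = −0.19·838e^(−0.19P) = −0.19Q = -9.210.
ε = (dQ/dP)(P/Q) = (-9.210)(15/48.474).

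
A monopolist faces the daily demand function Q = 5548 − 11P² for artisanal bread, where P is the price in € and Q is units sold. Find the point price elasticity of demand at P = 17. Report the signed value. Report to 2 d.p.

-2.68

At P = 17, Q = 2369.
dQ/dP = −22P = -374.
ε = (dQ/dP)(P/Q) = (-374)(17/2369).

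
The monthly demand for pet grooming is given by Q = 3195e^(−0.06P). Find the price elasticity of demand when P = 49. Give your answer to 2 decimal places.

-2.94

At P = 49, Q = 168.906.
dQ/dP = −0.06·3195e^(−0.06P) = −0.06Q = -10.134.
ε = (dQ/dP)(P/Q) = (-10.134)(49/168.906).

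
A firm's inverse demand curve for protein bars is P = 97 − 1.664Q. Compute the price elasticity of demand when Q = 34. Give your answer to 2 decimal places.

At Q = 34, P = 97 − 1.664(34) = 40.42.
dP/dQ = −1.664, so dQ/dP = 1/(−1.664) = -0.601.
ε = (dQ/dP)(P/Q) = (-0.601)(40.42/34).

-0.71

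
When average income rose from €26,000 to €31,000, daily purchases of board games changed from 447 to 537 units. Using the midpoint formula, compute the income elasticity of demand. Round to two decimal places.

1.04

ΔQ = 90, ΔI = 5000. Midpoints: Ī = 28,500, Q̄ = 492.0.
ε_I = (ΔQ/ΔI)(Ī/Q̄) = (90/5000)(28500/492.0).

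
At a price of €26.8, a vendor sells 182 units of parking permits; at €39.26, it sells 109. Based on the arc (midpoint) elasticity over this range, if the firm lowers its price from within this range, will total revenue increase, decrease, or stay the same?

increase

Arc ε = (-73/12.46)(33.03/145.5) ≈ -1.330.
|ε| = 1.33 > 1, so demand is elastic. A price cut therefore raises total revenue.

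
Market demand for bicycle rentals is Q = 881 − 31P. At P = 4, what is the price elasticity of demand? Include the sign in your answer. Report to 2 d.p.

-0.16

At P = 4, Q = 757.
dQ/dP = −31.
ε = (dQ/dP)(P/Q) = (-31)(4/757).
|ε| < 1, so demand is inelastic at this price.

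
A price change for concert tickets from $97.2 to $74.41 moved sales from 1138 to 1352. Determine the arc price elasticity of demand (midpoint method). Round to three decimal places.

-0.647

ΔQ = 1352 − 1138 = 214; ΔP = 74.41 − 97.2 = -22.79.
Midpoints: P̄ = 85.81, Q̄ = 1245.0.
ε = (ΔQ/ΔP)(P̄/Q̄) = (214/-22.79)(85.81/1245.0).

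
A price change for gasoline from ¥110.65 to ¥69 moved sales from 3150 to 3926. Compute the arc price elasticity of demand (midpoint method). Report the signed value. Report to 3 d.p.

-0.473

ΔQ = 3926 − 3150 = 776; ΔP = 69 − 110.65 = -41.65.
Midpoints: P̄ = 89.83, Q̄ = 3538.0.
ε = (ΔQ/ΔP)(P̄/Q̄) = (776/-41.65)(89.83/3538.0).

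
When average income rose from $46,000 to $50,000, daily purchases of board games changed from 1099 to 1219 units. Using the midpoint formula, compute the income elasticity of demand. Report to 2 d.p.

ΔQ = 120, ΔI = 4000. Midpoints: Ī = 48,000, Q̄ = 1159.0.
ε_I = (ΔQ/ΔI)(Ī/Q̄) = (120/4000)(48000/1159.0).
ε_I > 0, so the good is normal.

1.24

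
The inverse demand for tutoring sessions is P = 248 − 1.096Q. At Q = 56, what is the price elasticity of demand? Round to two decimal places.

At Q = 56, P = 248 − 1.096(56) = 186.62.
dP/dQ = −1.096, so dQ/dP = 1/(−1.096) = -0.912.
ε = (dQ/dP)(P/Q) = (-0.912)(186.62/56).

-3.04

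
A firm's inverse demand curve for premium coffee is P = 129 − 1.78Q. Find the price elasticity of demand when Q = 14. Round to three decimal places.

At Q = 14, P = 129 − 1.78(14) = 104.08.
dP/dQ = −1.78, so dQ/dP = 1/(−1.78) = -0.562.
ε = (dQ/dP)(P/Q) = (-0.562)(104.08/14).

-4.177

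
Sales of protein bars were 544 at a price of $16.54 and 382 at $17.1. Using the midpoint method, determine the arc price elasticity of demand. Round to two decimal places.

ΔQ = 382 − 544 = -162; ΔP = 17.1 − 16.54 = 0.56.
Midpoints: P̄ = 16.82, Q̄ = 463.0.
ε = (ΔQ/ΔP)(P̄/Q̄) = (-162/0.56)(16.82/463.0).

-10.51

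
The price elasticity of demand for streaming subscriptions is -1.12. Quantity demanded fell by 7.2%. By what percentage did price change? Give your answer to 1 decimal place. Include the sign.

6.4%

%ΔP ≈ %ΔQ / ε = (-7.2%)/(-1.12) = 6.43%.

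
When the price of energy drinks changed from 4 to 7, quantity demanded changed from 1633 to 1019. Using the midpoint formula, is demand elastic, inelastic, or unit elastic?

Arc ε ≈ -0.849.
|ε| = 0.85 < 1.

inelastic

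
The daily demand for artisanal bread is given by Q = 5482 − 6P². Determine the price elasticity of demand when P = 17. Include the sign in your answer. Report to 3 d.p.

At P = 17, Q = 3748.
dQ/dP = −12P = -204.
ε = (dQ/dP)(P/Q) = (-204)(17/3748).

-0.925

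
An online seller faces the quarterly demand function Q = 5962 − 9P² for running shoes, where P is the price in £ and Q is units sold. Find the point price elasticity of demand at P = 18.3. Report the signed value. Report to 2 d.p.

-2.04

At P = 18.3, Q = 2947.990.
dQ/dP = −18P = -329.400.
ε = (dQ/dP)(P/Q) = (-329.400)(18.3/2947.990).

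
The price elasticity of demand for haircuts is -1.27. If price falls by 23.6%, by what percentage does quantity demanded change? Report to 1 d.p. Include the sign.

30.0%

%ΔQ ≈ ε × %ΔP = (-1.27)(-23.6%) = 29.97%.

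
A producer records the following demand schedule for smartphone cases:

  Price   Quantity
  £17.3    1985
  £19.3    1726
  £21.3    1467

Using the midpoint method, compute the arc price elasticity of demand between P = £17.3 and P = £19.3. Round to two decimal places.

-1.28

At P = 17.3, Q = 1985; at P = 19.3, Q = 1726.
ΔQ = -259, ΔP = 2.0. Midpoints: P̄ = 18.30, Q̄ = 1855.5.
ε = (ΔQ/ΔP)(P̄/Q̄) = (-259/2.0)(18.30/1855.5).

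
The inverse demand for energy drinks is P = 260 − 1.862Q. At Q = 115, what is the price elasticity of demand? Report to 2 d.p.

-0.21

At Q = 115, P = 260 − 1.862(115) = 45.87.
dP/dQ = −1.862, so dQ/dP = 1/(−1.862) = -0.537.
ε = (dQ/dP)(P/Q) = (-0.537)(45.87/115).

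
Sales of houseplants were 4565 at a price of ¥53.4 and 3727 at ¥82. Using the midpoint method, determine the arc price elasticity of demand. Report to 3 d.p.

ΔQ = 3727 − 4565 = -838; ΔP = 82 − 53.4 = 28.6.
Midpoints: P̄ = 67.70, Q̄ = 4146.0.
ε = (ΔQ/ΔP)(P̄/Q̄) = (-838/28.6)(67.70/4146.0).

-0.478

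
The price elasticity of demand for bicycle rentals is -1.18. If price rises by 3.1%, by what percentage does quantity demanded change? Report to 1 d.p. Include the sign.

%ΔQ ≈ ε × %ΔP = (-1.18)(3.1%) = -3.66%.

-3.7%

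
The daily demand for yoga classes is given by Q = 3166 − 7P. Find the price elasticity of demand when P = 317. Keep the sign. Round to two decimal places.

At P = 317, Q = 947.
dQ/dP = −7.
ε = (dQ/dP)(P/Q) = (-7)(317/947).
|ε| > 1, so demand is elastic at this price.

-2.34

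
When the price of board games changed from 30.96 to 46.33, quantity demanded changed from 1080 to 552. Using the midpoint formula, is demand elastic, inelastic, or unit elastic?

elastic

Arc ε ≈ -1.627.
|ε| = 1.63 > 1.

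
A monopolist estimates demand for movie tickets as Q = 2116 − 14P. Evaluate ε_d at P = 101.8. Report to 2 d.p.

-2.06

At P = 101.8, Q = 690.800.
dQ/dP = −14.
ε = (dQ/dP)(P/Q) = (-14)(101.8/690.800).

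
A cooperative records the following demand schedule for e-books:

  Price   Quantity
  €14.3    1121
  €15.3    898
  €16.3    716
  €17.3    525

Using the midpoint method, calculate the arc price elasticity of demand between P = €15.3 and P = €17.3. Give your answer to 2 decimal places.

-4.27

At P = 15.3, Q = 898; at P = 17.3, Q = 525.
ΔQ = -373, ΔP = 2.0. Midpoints: P̄ = 16.30, Q̄ = 711.5.
ε = (ΔQ/ΔP)(P̄/Q̄) = (-373/2.0)(16.30/711.5).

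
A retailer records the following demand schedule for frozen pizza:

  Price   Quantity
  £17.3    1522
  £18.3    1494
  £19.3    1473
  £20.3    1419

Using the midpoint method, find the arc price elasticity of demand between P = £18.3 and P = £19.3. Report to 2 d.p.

At P = 18.3, Q = 1494; at P = 19.3, Q = 1473.
ΔQ = -21, ΔP = 1.0. Midpoints: P̄ = 18.80, Q̄ = 1483.5.
ε = (ΔQ/ΔP)(P̄/Q̄) = (-21/1.0)(18.80/1483.5).

-0.27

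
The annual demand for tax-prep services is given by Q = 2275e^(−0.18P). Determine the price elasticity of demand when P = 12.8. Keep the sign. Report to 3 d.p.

At P = 12.8, Q = 227.178.
dQ/dP = −0.18·2275e^(−0.18P) = −0.18Q = -40.892.
ε = (dQ/dP)(P/Q) = (-40.892)(12.8/227.178).
|ε| > 1, so demand is elastic at this price.

-2.304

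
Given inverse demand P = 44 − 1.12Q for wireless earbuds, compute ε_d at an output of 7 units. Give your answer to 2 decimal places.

At Q = 7, P = 44 − 1.12(7) = 36.16.
dP/dQ = −1.12, so dQ/dP = 1/(−1.12) = -0.893.
ε = (dQ/dP)(P/Q) = (-0.893)(36.16/7).

-4.61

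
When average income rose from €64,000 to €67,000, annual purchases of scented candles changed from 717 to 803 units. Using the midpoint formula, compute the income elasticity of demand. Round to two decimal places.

2.47

ΔQ = 86, ΔI = 3000. Midpoints: Ī = 65,500, Q̄ = 760.0.
ε_I = (ΔQ/ΔI)(Ī/Q̄) = (86/3000)(65500/760.0).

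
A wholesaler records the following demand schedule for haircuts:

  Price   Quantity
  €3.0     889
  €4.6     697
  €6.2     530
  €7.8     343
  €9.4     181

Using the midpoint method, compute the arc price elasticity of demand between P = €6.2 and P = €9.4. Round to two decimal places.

At P = 6.2, Q = 530; at P = 9.4, Q = 181.
ΔQ = -349, ΔP = 3.2. Midpoints: P̄ = 7.80, Q̄ = 355.5.
ε = (ΔQ/ΔP)(P̄/Q̄) = (-349/3.2)(7.80/355.5).

-2.39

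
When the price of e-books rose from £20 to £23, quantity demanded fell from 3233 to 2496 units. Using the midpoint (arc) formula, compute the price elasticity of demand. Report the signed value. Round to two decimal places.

ΔQ = 2496 − 3233 = -737; ΔP = 23 − 20 = 3.
Midpoints: P̄ = 21.50, Q̄ = 2864.5.
ε = (ΔQ/ΔP)(P̄/Q̄) = (-737/3)(21.50/2864.5).

-1.84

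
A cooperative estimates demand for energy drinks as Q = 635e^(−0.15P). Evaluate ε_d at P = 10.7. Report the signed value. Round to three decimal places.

At P = 10.7, Q = 127.565.
dQ/dP = −0.15·635e^(−0.15P) = −0.15Q = -19.135.
ε = (dQ/dP)(P/Q) = (-19.135)(10.7/127.565).

-1.605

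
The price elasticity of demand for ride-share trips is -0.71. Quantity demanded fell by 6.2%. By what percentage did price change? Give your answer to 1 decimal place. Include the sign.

%ΔP ≈ %ΔQ / ε = (-6.2%)/(-0.71) = 8.73%.

8.7%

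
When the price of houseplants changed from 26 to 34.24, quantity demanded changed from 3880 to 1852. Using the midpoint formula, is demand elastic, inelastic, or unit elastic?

elastic

Arc ε ≈ -2.587.
|ε| = 2.59 > 1.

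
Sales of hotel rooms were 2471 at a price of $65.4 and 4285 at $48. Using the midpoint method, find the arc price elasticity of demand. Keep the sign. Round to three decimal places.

-1.750

ΔQ = 4285 − 2471 = 1814; ΔP = 48 − 65.4 = -17.4.
Midpoints: P̄ = 56.70, Q̄ = 3378.0.
ε = (ΔQ/ΔP)(P̄/Q̄) = (1814/-17.4)(56.70/3378.0).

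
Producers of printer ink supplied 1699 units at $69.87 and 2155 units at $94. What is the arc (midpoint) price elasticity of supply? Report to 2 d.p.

0.80

ΔQ = 2155 − 1699 = 456; ΔP = 94 − 69.87 = 24.13.
Midpoints: P̄ = 81.94, Q̄ = 1927.0.
ε_s = (ΔQ/ΔP)(P̄/Q̄) = (456/24.13)(81.94/1927.0).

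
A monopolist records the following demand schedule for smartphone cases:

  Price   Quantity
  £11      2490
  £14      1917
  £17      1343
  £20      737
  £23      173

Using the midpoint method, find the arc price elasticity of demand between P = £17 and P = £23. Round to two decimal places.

At P = 17, Q = 1343; at P = 23, Q = 173.
ΔQ = -1170, ΔP = 6. Midpoints: P̄ = 20.00, Q̄ = 758.0.
ε = (ΔQ/ΔP)(P̄/Q̄) = (-1170/6)(20.00/758.0).

-5.15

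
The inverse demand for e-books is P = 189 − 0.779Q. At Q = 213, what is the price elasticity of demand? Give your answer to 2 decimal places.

At Q = 213, P = 189 − 0.779(213) = 23.07.
dP/dQ = −0.779, so dQ/dP = 1/(−0.779) = -1.284.
ε = (dQ/dP)(P/Q) = (-1.284)(23.07/213).

-0.14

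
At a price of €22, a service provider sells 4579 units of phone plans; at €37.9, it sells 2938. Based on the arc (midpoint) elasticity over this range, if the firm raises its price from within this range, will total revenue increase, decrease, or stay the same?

Arc ε = (-1641/15.9)(29.95/3758.5) ≈ -0.822.
|ε| = 0.82 < 1, so demand is inelastic. A price rise therefore raises total revenue.

increase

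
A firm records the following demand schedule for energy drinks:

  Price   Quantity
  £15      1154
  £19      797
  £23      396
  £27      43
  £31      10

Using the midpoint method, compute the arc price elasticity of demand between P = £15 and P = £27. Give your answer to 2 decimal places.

At P = 15, Q = 1154; at P = 27, Q = 43.
ΔQ = -1111, ΔP = 12. Midpoints: P̄ = 21.00, Q̄ = 598.5.
ε = (ΔQ/ΔP)(P̄/Q̄) = (-1111/12)(21.00/598.5).

-3.25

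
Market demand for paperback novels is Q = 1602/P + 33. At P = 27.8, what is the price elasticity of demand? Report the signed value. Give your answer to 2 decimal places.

At P = 27.8, Q = 90.626.
dQ/dP = −1602/P² = -2.073.
ε = (dQ/dP)(P/Q) = (-2.073)(27.8/90.626).

-0.64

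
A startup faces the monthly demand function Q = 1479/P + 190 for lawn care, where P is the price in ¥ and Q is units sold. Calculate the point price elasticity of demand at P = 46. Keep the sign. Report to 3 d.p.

At P = 46, Q = 222.152.
dQ/dP = −1479/P² = -0.699.
ε = (dQ/dP)(P/Q) = (-0.699)(46/222.152).
|ε| < 1, so demand is inelastic at this price.

-0.145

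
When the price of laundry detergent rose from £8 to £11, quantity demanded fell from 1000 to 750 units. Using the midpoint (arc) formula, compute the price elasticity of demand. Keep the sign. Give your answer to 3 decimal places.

ΔQ = 750 − 1000 = -250; ΔP = 11 − 8 = 3.
Midpoints: P̄ = 9.50, Q̄ = 875.0.
ε = (ΔQ/ΔP)(P̄/Q̄) = (-250/3)(9.50/875.0).

-0.905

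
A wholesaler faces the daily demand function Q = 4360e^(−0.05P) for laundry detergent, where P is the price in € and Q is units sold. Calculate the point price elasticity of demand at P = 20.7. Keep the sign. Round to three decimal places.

At P = 20.7, Q = 1548.787.
dQ/dP = −0.05·4360e^(−0.05P) = −0.05Q = -77.439.
ε = (dQ/dP)(P/Q) = (-77.439)(20.7/1548.787).

-1.035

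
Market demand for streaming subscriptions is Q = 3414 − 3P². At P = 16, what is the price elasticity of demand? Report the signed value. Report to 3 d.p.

At P = 16, Q = 2646.
dQ/dP = −6P = -96.
ε = (dQ/dP)(P/Q) = (-96)(16/2646).

-0.580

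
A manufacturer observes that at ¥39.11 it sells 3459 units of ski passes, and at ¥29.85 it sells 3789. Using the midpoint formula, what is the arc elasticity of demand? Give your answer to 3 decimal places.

ΔQ = 3789 − 3459 = 330; ΔP = 29.85 − 39.11 = -9.26.
Midpoints: P̄ = 34.48, Q̄ = 3624.0.
ε = (ΔQ/ΔP)(P̄/Q̄) = (330/-9.26)(34.48/3624.0).

-0.339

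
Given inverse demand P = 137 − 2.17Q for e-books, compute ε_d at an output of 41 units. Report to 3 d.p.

At Q = 41, P = 137 − 2.17(41) = 48.03.
dP/dQ = −2.17, so dQ/dP = 1/(−2.17) = -0.461.
ε = (dQ/dP)(P/Q) = (-0.461)(48.03/41).

-0.540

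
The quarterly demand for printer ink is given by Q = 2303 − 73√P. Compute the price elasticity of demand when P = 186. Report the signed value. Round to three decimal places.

At P = 186, Q = 1307.413.
dQ/dP = −73/(2√P) = -2.676.
ε = (dQ/dP)(P/Q) = (-2.676)(186/1307.413).

-0.381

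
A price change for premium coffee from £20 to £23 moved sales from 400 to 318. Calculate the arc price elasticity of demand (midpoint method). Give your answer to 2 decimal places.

ΔQ = 318 − 400 = -82; ΔP = 23 − 20 = 3.
Midpoints: P̄ = 21.50, Q̄ = 359.0.
ε = (ΔQ/ΔP)(P̄/Q̄) = (-82/3)(21.50/359.0).

-1.64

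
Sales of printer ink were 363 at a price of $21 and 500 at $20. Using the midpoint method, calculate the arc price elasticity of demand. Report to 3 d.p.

ΔQ = 500 − 363 = 137; ΔP = 20 − 21 = -1.
Midpoints: P̄ = 20.50, Q̄ = 431.5.
ε = (ΔQ/ΔP)(P̄/Q̄) = (137/-1)(20.50/431.5).

-6.509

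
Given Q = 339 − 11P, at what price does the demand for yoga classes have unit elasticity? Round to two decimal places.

For linear demand Q = a − bP, ε = −bP/(a − bP). |ε| = 1 when bP = a − bP, i.e. P = a/(2b).
P = 339/(2·11) = 339/22 = 15.4091.

15.41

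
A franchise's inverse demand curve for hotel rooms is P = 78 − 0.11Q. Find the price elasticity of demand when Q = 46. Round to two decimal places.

-14.42

At Q = 46, P = 78 − 0.11(46) = 72.94.
dP/dQ = −0.11, so dQ/dP = 1/(−0.11) = -9.091.
ε = (dQ/dP)(P/Q) = (-9.091)(72.94/46).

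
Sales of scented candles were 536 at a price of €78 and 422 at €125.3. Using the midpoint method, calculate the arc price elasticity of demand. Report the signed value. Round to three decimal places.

-0.511

ΔQ = 422 − 536 = -114; ΔP = 125.3 − 78 = 47.3.
Midpoints: P̄ = 101.65, Q̄ = 479.0.
ε = (ΔQ/ΔP)(P̄/Q̄) = (-114/47.3)(101.65/479.0).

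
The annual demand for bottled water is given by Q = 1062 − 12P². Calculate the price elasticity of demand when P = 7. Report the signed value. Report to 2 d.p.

At P = 7, Q = 474.
dQ/dP = −24P = -168.
ε = (dQ/dP)(P/Q) = (-168)(7/474).

-2.48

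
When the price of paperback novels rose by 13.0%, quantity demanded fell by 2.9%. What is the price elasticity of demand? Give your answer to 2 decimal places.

-0.22

ε = %ΔQ / %ΔP = (-2.9)/(13.0) = -0.223.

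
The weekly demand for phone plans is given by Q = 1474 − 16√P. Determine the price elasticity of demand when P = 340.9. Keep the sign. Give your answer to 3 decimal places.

At P = 340.9, Q = 1178.584.
dQ/dP = −16/(2√P) = -0.433.
ε = (dQ/dP)(P/Q) = (-0.433)(340.9/1178.584).

-0.125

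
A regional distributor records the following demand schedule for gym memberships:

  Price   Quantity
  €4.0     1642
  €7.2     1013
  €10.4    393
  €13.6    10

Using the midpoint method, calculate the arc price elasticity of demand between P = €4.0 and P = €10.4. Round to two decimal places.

At P = 4.0, Q = 1642; at P = 10.4, Q = 393.
ΔQ = -1249, ΔP = 6.4. Midpoints: P̄ = 7.20, Q̄ = 1017.5.
ε = (ΔQ/ΔP)(P̄/Q̄) = (-1249/6.4)(7.20/1017.5).

-1.38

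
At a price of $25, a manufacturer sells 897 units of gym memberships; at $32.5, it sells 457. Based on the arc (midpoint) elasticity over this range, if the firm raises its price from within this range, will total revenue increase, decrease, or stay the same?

Arc ε = (-440/7.5)(28.75/677.0) ≈ -2.491.
|ε| = 2.49 > 1, so demand is elastic. A price rise therefore reduces total revenue.

decrease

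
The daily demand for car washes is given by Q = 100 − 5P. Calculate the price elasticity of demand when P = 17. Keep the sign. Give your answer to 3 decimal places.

At P = 17, Q = 15.
dQ/dP = −5.
ε = (dQ/dP)(P/Q) = (-5)(17/15).
|ε| > 1, so demand is elastic at this price.

-5.667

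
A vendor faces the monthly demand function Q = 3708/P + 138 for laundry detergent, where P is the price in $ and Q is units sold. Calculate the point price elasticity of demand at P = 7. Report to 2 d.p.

-0.79

At P = 7, Q = 667.714.
dQ/dP = −3708/P² = -75.673.
ε = (dQ/dP)(P/Q) = (-75.673)(7/667.714).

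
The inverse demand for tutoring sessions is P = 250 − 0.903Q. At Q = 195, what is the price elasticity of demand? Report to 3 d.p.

-0.420

At Q = 195, P = 250 − 0.903(195) = 73.91.
dP/dQ = −0.903, so dQ/dP = 1/(−0.903) = -1.107.
ε = (dQ/dP)(P/Q) = (-1.107)(73.91/195).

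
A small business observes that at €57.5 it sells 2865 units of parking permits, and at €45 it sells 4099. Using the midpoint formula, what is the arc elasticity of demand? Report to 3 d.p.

ΔQ = 4099 − 2865 = 1234; ΔP = 45 − 57.5 = -12.5.
Midpoints: P̄ = 51.25, Q̄ = 3482.0.
ε = (ΔQ/ΔP)(P̄/Q̄) = (1234/-12.5)(51.25/3482.0).

-1.453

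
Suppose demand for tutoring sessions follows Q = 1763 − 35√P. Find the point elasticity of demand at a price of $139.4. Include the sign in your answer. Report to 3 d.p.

-0.153

At P = 139.4, Q = 1349.763.
dQ/dP = −35/(2√P) = -1.482.
ε = (dQ/dP)(P/Q) = (-1.482)(139.4/1349.763).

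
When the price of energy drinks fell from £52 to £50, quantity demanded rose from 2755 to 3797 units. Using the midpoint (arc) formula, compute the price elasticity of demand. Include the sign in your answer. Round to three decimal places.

ΔQ = 3797 − 2755 = 1042; ΔP = 50 − 52 = -2.
Midpoints: P̄ = 51.00, Q̄ = 3276.0.
ε = (ΔQ/ΔP)(P̄/Q̄) = (1042/-2)(51.00/3276.0).

-8.111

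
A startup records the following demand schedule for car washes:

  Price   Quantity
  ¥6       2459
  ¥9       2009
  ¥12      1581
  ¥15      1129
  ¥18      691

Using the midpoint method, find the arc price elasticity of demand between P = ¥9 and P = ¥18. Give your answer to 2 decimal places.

At P = 9, Q = 2009; at P = 18, Q = 691.
ΔQ = -1318, ΔP = 9. Midpoints: P̄ = 13.50, Q̄ = 1350.0.
ε = (ΔQ/ΔP)(P̄/Q̄) = (-1318/9)(13.50/1350.0).

-1.46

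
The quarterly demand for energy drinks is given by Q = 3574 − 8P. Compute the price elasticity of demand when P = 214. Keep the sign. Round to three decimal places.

-0.919

At P = 214, Q = 1862.
dQ/dP = −8.
ε = (dQ/dP)(P/Q) = (-8)(214/1862).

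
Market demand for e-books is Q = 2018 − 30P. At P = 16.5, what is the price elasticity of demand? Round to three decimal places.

At P = 16.5, Q = 1523.
dQ/dP = −30.
ε = (dQ/dP)(P/Q) = (-30)(16.5/1523).

-0.325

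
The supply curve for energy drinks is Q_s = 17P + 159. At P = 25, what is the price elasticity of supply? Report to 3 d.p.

0.728

At P = 25, Q_s = 584.
dQ_s/dP = 17.
ε_s = (dQ_s/dP)(P/Q_s) = (17)(25/584).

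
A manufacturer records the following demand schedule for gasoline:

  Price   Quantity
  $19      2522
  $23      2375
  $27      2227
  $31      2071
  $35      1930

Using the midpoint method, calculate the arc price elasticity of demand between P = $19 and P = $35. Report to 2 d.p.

At P = 19, Q = 2522; at P = 35, Q = 1930.
ΔQ = -592, ΔP = 16. Midpoints: P̄ = 27.00, Q̄ = 2226.0.
ε = (ΔQ/ΔP)(P̄/Q̄) = (-592/16)(27.00/2226.0).

-0.45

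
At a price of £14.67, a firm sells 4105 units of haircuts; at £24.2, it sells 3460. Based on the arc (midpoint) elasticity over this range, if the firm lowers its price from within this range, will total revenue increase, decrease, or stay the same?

Arc ε = (-645/9.53)(19.43/3782.5) ≈ -0.348.
|ε| = 0.35 < 1, so demand is inelastic. A price cut therefore reduces total revenue.

decrease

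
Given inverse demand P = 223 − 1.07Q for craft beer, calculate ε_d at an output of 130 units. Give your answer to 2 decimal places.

-0.60

At Q = 130, P = 223 − 1.07(130) = 83.90.
dP/dQ = −1.07, so dQ/dP = 1/(−1.07) = -0.935.
ε = (dQ/dP)(P/Q) = (-0.935)(83.90/130).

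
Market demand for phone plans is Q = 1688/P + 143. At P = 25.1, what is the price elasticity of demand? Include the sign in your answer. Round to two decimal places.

-0.32

At P = 25.1, Q = 210.251.
dQ/dP = −1688/P² = -2.679.
ε = (dQ/dP)(P/Q) = (-2.679)(25.1/210.251).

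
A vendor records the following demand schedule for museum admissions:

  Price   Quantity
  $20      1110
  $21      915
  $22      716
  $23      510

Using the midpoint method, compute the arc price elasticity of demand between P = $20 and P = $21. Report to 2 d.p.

At P = 20, Q = 1110; at P = 21, Q = 915.
ΔQ = -195, ΔP = 1. Midpoints: P̄ = 20.50, Q̄ = 1012.5.
ε = (ΔQ/ΔP)(P̄/Q̄) = (-195/1)(20.50/1012.5).

-3.95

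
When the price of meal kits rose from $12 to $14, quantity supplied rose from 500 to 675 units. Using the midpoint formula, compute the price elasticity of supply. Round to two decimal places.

1.94

ΔQ = 675 − 500 = 175; ΔP = 14 − 12 = 2.
Midpoints: P̄ = 13.00, Q̄ = 587.5.
ε_s = (ΔQ/ΔP)(P̄/Q̄) = (175/2)(13.00/587.5).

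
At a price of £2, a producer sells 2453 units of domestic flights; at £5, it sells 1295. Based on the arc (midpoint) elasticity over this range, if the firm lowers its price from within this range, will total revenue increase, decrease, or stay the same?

Arc ε = (-1158/3)(3.50/1874.0) ≈ -0.721.
|ε| = 0.72 < 1, so demand is inelastic. A price cut therefore reduces total revenue.

decrease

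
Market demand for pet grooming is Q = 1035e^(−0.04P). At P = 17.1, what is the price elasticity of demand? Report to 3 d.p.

-0.684

At P = 17.1, Q = 522.255.
dQ/dP = −0.04·1035e^(−0.04P) = −0.04Q = -20.890.
ε = (dQ/dP)(P/Q) = (-20.890)(17.1/522.255).
|ε| < 1, so demand is inelastic at this price.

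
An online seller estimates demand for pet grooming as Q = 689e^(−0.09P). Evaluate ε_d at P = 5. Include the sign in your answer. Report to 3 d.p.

At P = 5, Q = 439.326.
dQ/dP = −0.09·689e^(−0.09P) = −0.09Q = -39.539.
ε = (dQ/dP)(P/Q) = (-39.539)(5/439.326).
|ε| < 1, so demand is inelastic at this price.

-0.450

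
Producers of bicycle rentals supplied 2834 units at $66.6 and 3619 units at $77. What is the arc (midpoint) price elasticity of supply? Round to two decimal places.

1.68

ΔQ = 3619 − 2834 = 785; ΔP = 77 − 66.6 = 10.4.
Midpoints: P̄ = 71.80, Q̄ = 3226.5.
ε_s = (ΔQ/ΔP)(P̄/Q̄) = (785/10.4)(71.80/3226.5).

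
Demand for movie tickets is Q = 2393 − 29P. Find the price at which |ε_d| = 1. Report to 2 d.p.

41.26

For linear demand Q = a − bP, ε = −bP/(a − bP). |ε| = 1 when bP = a − bP, i.e. P = a/(2b).
P = 2393/(2·29) = 2393/58 = 41.2586.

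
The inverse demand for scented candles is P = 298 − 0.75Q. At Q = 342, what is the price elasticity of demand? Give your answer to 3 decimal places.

At Q = 342, P = 298 − 0.75(342) = 41.50.
dP/dQ = −0.75, so dQ/dP = 1/(−0.75) = -1.333.
ε = (dQ/dP)(P/Q) = (-1.333)(41.50/342).

-0.162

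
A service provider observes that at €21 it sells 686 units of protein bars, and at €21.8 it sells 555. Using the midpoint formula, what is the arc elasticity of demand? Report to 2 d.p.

-5.65

ΔQ = 555 − 686 = -131; ΔP = 21.8 − 21 = 0.8.
Midpoints: P̄ = 21.40, Q̄ = 620.5.
ε = (ΔQ/ΔP)(P̄/Q̄) = (-131/0.8)(21.40/620.5).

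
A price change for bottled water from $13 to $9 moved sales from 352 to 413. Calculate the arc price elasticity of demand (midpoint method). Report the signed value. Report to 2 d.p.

-0.44

ΔQ = 413 − 352 = 61; ΔP = 9 − 13 = -4.
Midpoints: P̄ = 11.00, Q̄ = 382.5.
ε = (ΔQ/ΔP)(P̄/Q̄) = (61/-4)(11.00/382.5).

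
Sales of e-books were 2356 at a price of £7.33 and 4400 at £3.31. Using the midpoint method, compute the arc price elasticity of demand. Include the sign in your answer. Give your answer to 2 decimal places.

ΔQ = 4400 − 2356 = 2044; ΔP = 3.31 − 7.33 = -4.02.
Midpoints: P̄ = 5.32, Q̄ = 3378.0.
ε = (ΔQ/ΔP)(P̄/Q̄) = (2044/-4.02)(5.32/3378.0).

-0.80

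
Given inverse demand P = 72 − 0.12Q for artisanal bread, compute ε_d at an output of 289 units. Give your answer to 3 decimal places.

At Q = 289, P = 72 − 0.12(289) = 37.32.
dP/dQ = −0.12, so dQ/dP = 1/(−0.12) = -8.333.
ε = (dQ/dP)(P/Q) = (-8.333)(37.32/289).

-1.076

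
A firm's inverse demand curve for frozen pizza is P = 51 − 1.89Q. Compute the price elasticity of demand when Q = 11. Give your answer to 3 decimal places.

At Q = 11, P = 51 − 1.89(11) = 30.21.
dP/dQ = −1.89, so dQ/dP = 1/(−1.89) = -0.529.
ε = (dQ/dP)(P/Q) = (-0.529)(30.21/11).

-1.453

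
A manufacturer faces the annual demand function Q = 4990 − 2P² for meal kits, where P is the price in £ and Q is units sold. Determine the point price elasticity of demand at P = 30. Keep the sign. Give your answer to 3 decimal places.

At P = 30, Q = 3190.
dQ/dP = −4P = -120.
ε = (dQ/dP)(P/Q) = (-120)(30/3190).
|ε| > 1, so demand is elastic at this price.

-1.129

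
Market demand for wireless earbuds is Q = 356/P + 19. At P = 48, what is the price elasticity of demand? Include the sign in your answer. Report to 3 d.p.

At P = 48, Q = 26.417.
dQ/dP = −356/P² = -0.155.
ε = (dQ/dP)(P/Q) = (-0.155)(48/26.417).

-0.281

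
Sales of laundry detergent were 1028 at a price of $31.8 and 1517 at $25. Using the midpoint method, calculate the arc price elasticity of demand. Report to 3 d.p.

-1.605

ΔQ = 1517 − 1028 = 489; ΔP = 25 − 31.8 = -6.8.
Midpoints: P̄ = 28.40, Q̄ = 1272.5.
ε = (ΔQ/ΔP)(P̄/Q̄) = (489/-6.8)(28.40/1272.5).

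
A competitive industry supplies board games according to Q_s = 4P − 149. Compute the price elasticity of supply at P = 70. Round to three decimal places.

2.137

At P = 70, Q_s = 131.
dQ_s/dP = 4.
ε_s = (dQ_s/dP)(P/Q_s) = (4)(70/131).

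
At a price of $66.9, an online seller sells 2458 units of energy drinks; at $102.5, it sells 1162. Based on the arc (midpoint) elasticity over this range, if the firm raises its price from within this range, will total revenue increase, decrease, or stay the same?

Arc ε = (-1296/35.6)(84.70/1810.0) ≈ -1.704.
|ε| = 1.70 > 1, so demand is elastic. A price rise therefore reduces total revenue.

decrease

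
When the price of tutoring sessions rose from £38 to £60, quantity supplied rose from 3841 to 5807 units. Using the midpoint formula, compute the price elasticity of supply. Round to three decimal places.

0.908

ΔQ = 5807 − 3841 = 1966; ΔP = 60 − 38 = 22.
Midpoints: P̄ = 49.00, Q̄ = 4824.0.
ε_s = (ΔQ/ΔP)(P̄/Q̄) = (1966/22)(49.00/4824.0).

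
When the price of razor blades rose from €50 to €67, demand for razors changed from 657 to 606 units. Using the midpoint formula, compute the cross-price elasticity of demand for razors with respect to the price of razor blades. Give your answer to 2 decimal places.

-0.28

ΔQ_x = 606 − 657 = -51; ΔP_y = 67 − 50 = 17.
Midpoints: P̄_y = 58.50, Q̄_x = 631.5.
ε_xy = (ΔQ_x/ΔP_y)(P̄_y/Q̄_x) = (-51/17)(58.50/631.5).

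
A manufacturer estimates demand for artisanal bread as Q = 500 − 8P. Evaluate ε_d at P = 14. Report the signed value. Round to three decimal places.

At P = 14, Q = 388.
dQ/dP = −8.
ε = (dQ/dP)(P/Q) = (-8)(14/388).
|ε| < 1, so demand is inelastic at this price.

-0.289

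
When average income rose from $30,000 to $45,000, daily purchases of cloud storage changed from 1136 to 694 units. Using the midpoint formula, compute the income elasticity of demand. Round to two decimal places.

ΔQ = -442, ΔI = 15000. Midpoints: Ī = 37,500, Q̄ = 915.0.
ε_I = (ΔQ/ΔI)(Ī/Q̄) = (-442/15000)(37500/915.0).

-1.21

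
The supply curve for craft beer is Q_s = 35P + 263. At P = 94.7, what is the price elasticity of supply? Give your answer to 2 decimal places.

0.93

At P = 94.7, Q_s = 3577.50.
dQ_s/dP = 35.
ε_s = (dQ_s/dP)(P/Q_s) = (35)(94.7/3577.50).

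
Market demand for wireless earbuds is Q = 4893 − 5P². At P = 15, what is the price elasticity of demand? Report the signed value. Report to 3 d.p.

At P = 15, Q = 3768.
dQ/dP = −10P = -150.
ε = (dQ/dP)(P/Q) = (-150)(15/3768).

-0.597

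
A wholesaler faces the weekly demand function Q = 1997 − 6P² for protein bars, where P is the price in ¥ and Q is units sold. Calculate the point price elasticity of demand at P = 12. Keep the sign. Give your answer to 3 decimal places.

At P = 12, Q = 1133.
dQ/dP = −12P = -144.
ε = (dQ/dP)(P/Q) = (-144)(12/1133).

-1.525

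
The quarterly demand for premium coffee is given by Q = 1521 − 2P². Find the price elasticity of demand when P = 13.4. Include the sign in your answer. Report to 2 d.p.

-0.62

At P = 13.4, Q = 1161.880.
dQ/dP = −4P = -53.600.
ε = (dQ/dP)(P/Q) = (-53.600)(13.4/1161.880).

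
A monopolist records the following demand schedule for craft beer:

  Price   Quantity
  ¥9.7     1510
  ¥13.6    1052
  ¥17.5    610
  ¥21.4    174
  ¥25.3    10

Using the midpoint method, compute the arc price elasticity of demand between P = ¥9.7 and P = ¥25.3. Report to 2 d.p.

At P = 9.7, Q = 1510; at P = 25.3, Q = 10.
ΔQ = -1500, ΔP = 15.6. Midpoints: P̄ = 17.50, Q̄ = 760.0.
ε = (ΔQ/ΔP)(P̄/Q̄) = (-1500/15.6)(17.50/760.0).

-2.21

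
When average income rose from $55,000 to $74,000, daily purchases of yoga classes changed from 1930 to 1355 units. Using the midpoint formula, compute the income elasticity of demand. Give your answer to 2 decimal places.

ΔQ = -575, ΔI = 19000. Midpoints: Ī = 64,500, Q̄ = 1642.5.
ε_I = (ΔQ/ΔI)(Ī/Q̄) = (-575/19000)(64500/1642.5).

-1.19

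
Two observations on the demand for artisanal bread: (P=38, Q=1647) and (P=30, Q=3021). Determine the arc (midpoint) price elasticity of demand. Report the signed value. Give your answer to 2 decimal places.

ΔQ = 3021 − 1647 = 1374; ΔP = 30 − 38 = -8.
Midpoints: P̄ = 34.00, Q̄ = 2334.0.
ε = (ΔQ/ΔP)(P̄/Q̄) = (1374/-8)(34.00/2334.0).

-2.50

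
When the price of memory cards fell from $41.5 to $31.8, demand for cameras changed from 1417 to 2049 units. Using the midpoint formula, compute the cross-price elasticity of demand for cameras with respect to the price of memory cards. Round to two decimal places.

-1.38

ΔQ_x = 2049 − 1417 = 632; ΔP_y = 31.8 − 41.5 = -9.7.
Midpoints: P̄_y = 36.65, Q̄_x = 1733.0.
ε_xy = (ΔQ_x/ΔP_y)(P̄_y/Q̄_x) = (632/-9.7)(36.65/1733.0).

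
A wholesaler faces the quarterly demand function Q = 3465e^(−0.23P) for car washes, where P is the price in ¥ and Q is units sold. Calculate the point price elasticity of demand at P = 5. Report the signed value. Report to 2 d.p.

At P = 5, Q = 1097.146.
dQ/dP = −0.23·3465e^(−0.23P) = −0.23Q = -252.344.
ε = (dQ/dP)(P/Q) = (-252.344)(5/1097.146).
|ε| > 1, so demand is elastic at this price.

-1.15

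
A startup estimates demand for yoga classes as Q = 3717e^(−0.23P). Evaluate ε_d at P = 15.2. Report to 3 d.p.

-3.496

At P = 15.2, Q = 112.694.
dQ/dP = −0.23·3717e^(−0.23P) = −0.23Q = -25.920.
ε = (dQ/dP)(P/Q) = (-25.920)(15.2/112.694).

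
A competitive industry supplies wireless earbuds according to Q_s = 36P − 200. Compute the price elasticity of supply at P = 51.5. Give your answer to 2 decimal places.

1.12

At P = 51.5, Q_s = 1654.
dQ_s/dP = 36.
ε_s = (dQ_s/dP)(P/Q_s) = (36)(51.5/1654).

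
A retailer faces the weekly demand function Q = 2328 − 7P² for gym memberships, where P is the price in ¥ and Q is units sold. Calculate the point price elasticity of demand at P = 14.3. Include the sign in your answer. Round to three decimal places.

-3.193

At P = 14.3, Q = 896.570.
dQ/dP = −14P = -200.200.
ε = (dQ/dP)(P/Q) = (-200.200)(14.3/896.570).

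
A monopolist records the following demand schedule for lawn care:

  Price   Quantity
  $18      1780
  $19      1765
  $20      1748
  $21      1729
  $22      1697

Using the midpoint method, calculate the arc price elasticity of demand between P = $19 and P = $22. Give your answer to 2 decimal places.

At P = 19, Q = 1765; at P = 22, Q = 1697.
ΔQ = -68, ΔP = 3. Midpoints: P̄ = 20.50, Q̄ = 1731.0.
ε = (ΔQ/ΔP)(P̄/Q̄) = (-68/3)(20.50/1731.0).

-0.27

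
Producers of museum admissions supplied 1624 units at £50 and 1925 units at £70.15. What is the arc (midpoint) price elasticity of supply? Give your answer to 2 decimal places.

ΔQ = 1925 − 1624 = 301; ΔP = 70.15 − 50 = 20.15.
Midpoints: P̄ = 60.08, Q̄ = 1774.5.
ε_s = (ΔQ/ΔP)(P̄/Q̄) = (301/20.15)(60.08/1774.5).

0.51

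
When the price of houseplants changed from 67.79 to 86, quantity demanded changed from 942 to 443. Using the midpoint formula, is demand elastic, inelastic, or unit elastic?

elastic

Arc ε ≈ -3.043.
|ε| = 3.04 > 1.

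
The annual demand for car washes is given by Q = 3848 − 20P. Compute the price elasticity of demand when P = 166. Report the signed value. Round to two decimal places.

At P = 166, Q = 528.
dQ/dP = −20.
ε = (dQ/dP)(P/Q) = (-20)(166/528).

-6.29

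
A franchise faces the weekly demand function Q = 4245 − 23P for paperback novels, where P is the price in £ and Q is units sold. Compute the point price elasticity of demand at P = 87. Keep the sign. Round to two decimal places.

At P = 87, Q = 2244.
dQ/dP = −23.
ε = (dQ/dP)(P/Q) = (-23)(87/2244).

-0.89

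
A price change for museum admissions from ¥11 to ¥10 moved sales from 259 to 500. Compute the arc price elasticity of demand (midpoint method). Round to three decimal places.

-6.668

ΔQ = 500 − 259 = 241; ΔP = 10 − 11 = -1.
Midpoints: P̄ = 10.50, Q̄ = 379.5.
ε = (ΔQ/ΔP)(P̄/Q̄) = (241/-1)(10.50/379.5).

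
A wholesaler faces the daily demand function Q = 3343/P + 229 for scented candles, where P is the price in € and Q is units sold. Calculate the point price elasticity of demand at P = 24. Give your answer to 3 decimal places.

At P = 24, Q = 368.292.
dQ/dP = −3343/P² = -5.804.
ε = (dQ/dP)(P/Q) = (-5.804)(24/368.292).

-0.378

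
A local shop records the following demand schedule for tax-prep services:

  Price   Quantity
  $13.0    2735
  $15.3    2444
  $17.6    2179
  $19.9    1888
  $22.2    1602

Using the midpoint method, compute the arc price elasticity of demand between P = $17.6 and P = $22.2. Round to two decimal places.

At P = 17.6, Q = 2179; at P = 22.2, Q = 1602.
ΔQ = -577, ΔP = 4.6. Midpoints: P̄ = 19.90, Q̄ = 1890.5.
ε = (ΔQ/ΔP)(P̄/Q̄) = (-577/4.6)(19.90/1890.5).

-1.32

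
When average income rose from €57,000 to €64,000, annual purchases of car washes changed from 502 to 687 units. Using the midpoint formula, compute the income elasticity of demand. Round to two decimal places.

ΔQ = 185, ΔI = 7000. Midpoints: Ī = 60,500, Q̄ = 594.5.
ε_I = (ΔQ/ΔI)(Ī/Q̄) = (185/7000)(60500/594.5).
ε_I > 0, so the good is normal.

2.69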